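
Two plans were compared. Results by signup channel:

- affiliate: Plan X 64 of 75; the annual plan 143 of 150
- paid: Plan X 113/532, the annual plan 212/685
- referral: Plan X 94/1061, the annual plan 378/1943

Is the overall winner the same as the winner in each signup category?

Yes

Affiliate: Plan X 64/75 = 85.3%, the annual plan 143/150 = 95.3% → the annual plan
Paid: Plan X 113/532 = 21.2%, the annual plan 212/685 = 30.9% → the annual plan
Referral: Plan X 94/1061 = 8.9%, the annual plan 378/1943 = 19.5% → the annual plan
Overall: Plan X 271/1668 = 16.2%, the annual plan 733/2778 = 26.4% → the annual plan
The annual plan wins overall and in every signup group — no reversal.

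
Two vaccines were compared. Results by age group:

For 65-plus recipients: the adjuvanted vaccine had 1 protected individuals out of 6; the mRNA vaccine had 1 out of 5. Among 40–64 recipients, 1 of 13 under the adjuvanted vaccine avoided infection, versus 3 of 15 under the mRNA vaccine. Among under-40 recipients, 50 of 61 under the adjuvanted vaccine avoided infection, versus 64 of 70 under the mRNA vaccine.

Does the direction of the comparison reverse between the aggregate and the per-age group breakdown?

65-plus: the adjuvanted vaccine 1/6 = 16.7%, the mRNA vaccine 1/5 = 20.0% → the mRNA vaccine
40–64: the adjuvanted vaccine 1/13 = 7.7%, the mRNA vaccine 3/15 = 20.0% → the mRNA vaccine
Under-40: the adjuvanted vaccine 50/61 = 82.0%, the mRNA vaccine 64/70 = 91.4% → the mRNA vaccine
Overall: the adjuvanted vaccine 52/80 = 65.0%, the mRNA vaccine 68/90 = 75.6% → the mRNA vaccine
The mRNA vaccine wins overall and in every age group — no reversal.

No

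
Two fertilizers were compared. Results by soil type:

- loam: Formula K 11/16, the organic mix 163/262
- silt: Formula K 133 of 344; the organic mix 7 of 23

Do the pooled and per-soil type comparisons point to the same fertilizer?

No

Loam: Formula K 11/16 = 68.8%, the organic mix 163/262 = 62.2% → Formula K
Silt: Formula K 133/344 = 38.7%, the organic mix 7/23 = 30.4% → Formula K
Overall: Formula K 144/360 = 40.0%, the organic mix 170/285 = 59.6% → the organic mix
Formula K wins each soil group but the organic mix wins overall — the comparison reverses. Formula K's plots skew toward silt, which has a lower base rate.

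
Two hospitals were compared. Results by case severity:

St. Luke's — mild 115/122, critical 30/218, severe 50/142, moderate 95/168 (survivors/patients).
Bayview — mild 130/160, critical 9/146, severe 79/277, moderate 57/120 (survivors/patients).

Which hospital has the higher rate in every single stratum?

Mild: St. Luke's 115/122 = 94.3%, Bayview 130/160 = 81.2% → St. Luke's
Critical: St. Luke's 30/218 = 13.8%, Bayview 9/146 = 6.2% → St. Luke's
Severe: St. Luke's 50/142 = 35.2%, Bayview 79/277 = 28.5% → St. Luke's
Moderate: St. Luke's 95/168 = 56.5%, Bayview 57/120 = 47.5% → St. Luke's
St. Luke's has the higher rate in all 4 groups.

St. Luke's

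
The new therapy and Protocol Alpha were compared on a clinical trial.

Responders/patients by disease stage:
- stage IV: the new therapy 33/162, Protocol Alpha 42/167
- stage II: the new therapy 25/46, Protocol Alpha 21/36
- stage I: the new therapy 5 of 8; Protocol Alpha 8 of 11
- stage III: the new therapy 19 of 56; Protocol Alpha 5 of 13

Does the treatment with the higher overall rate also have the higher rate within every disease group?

Stage IV: the new therapy 33/162 = 20.4%, Protocol Alpha 42/167 = 25.1% → Protocol Alpha
Stage II: the new therapy 25/46 = 54.3%, Protocol Alpha 21/36 = 58.3% → Protocol Alpha
Stage I: the new therapy 5/8 = 62.5%, Protocol Alpha 8/11 = 72.7% → Protocol Alpha
Stage III: the new therapy 19/56 = 33.9%, Protocol Alpha 5/13 = 38.5% → Protocol Alpha
Overall: the new therapy 82/272 = 30.1%, Protocol Alpha 76/227 = 33.5% → Protocol Alpha
Protocol Alpha wins overall and in every disease group — no reversal.

Yes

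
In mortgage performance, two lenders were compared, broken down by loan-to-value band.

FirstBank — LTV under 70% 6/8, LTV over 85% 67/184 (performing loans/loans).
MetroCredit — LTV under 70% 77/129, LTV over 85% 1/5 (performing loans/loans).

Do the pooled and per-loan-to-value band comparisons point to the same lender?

No

LTV under 70%: FirstBank 6/8 = 75.0%, MetroCredit 77/129 = 59.7% → FirstBank
LTV over 85%: FirstBank 67/184 = 36.4%, MetroCredit 1/5 = 20.0% → FirstBank
Overall: FirstBank 73/192 = 38.0%, MetroCredit 78/134 = 58.2% → MetroCredit
FirstBank wins each loan-to-value group but MetroCredit wins overall — the comparison reverses. FirstBank's loans skew toward LTV over 85%, which has a lower base rate.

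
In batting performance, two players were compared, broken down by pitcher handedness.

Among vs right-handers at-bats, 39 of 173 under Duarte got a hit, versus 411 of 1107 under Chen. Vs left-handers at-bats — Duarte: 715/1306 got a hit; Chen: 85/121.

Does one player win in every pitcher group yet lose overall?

Yes

Vs right-handers: Duarte 39/173 = 22.5%, Chen 411/1107 = 37.1% → Chen
Vs left-handers: Duarte 715/1306 = 54.7%, Chen 85/121 = 70.2% → Chen
Overall: Duarte 754/1479 = 51.0%, Chen 496/1228 = 40.4% → Duarte
Chen wins each pitcher group but Duarte wins overall — the comparison reverses. Chen's at-bats skew toward vs right-handers, which has a lower base rate.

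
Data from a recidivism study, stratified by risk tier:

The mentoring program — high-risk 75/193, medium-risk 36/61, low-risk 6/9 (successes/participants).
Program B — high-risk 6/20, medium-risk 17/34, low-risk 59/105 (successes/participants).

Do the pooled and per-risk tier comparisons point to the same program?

No

High-risk: the mentoring program 75/193 = 38.9%, Program B 6/20 = 30.0% → the mentoring program
Medium-risk: the mentoring program 36/61 = 59.0%, Program B 17/34 = 50.0% → the mentoring program
Low-risk: the mentoring program 6/9 = 66.7%, Program B 59/105 = 56.2% → the mentoring program
Overall: the mentoring program 117/263 = 44.5%, Program B 82/159 = 51.6% → Program B
The mentoring program wins each risk group but Program B wins overall — the comparison reverses. The mentoring program's participants skew toward high-risk, which has a lower base rate.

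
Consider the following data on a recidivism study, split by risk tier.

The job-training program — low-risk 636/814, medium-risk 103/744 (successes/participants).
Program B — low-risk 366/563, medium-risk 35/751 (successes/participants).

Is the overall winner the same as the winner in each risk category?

Low-risk: the job-training program 636/814 = 78.1%, Program B 366/563 = 65.0% → the job-training program
Medium-risk: the job-training program 103/744 = 13.8%, Program B 35/751 = 4.7% → the job-training program
Overall: the job-training program 739/1558 = 47.4%, Program B 401/1314 = 30.5% → the job-training program
The job-training program wins overall and in every risk group — no reversal.

Yes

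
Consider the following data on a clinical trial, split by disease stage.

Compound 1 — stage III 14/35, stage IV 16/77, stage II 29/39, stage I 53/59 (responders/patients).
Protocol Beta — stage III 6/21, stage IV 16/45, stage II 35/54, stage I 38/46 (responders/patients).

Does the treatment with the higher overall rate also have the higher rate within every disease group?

No

Stage III: Compound 1 14/35 = 40.0%, Protocol Beta 6/21 = 28.6% → Compound 1
Stage IV: Compound 1 16/77 = 20.8%, Protocol Beta 16/45 = 35.6% → Protocol Beta
Stage II: Compound 1 29/39 = 74.4%, Protocol Beta 35/54 = 64.8% → Compound 1
Stage I: Compound 1 53/59 = 89.8%, Protocol Beta 38/46 = 82.6% → Compound 1
Overall: Compound 1 112/210 = 53.3%, Protocol Beta 95/166 = 57.2% → Protocol Beta
Neither sweeps: Compound 1 wins 3 of 4 groups, Protocol Beta wins 1. Protocol Beta wins overall but not every group — no Simpson reversal.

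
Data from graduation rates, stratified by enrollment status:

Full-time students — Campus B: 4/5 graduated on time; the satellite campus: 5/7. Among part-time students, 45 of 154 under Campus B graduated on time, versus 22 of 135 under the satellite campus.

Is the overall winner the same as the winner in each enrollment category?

Yes

Full-time: Campus B 4/5 = 80.0%, the satellite campus 5/7 = 71.4% → Campus B
Part-time: Campus B 45/154 = 29.2%, the satellite campus 22/135 = 16.3% → Campus B
Overall: Campus B 49/159 = 30.8%, the satellite campus 27/142 = 19.0% → Campus B
Campus B wins overall and in every enrollment group — no reversal.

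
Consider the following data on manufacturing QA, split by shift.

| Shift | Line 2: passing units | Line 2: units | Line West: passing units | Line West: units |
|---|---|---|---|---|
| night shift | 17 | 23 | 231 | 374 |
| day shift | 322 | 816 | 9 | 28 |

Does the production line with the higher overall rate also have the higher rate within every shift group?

No

Night shift: Line 2 17/23 = 73.9%, Line West 231/374 = 61.8% → Line 2
Day shift: Line 2 322/816 = 39.5%, Line West 9/28 = 32.1% → Line 2
Overall: Line 2 339/839 = 40.4%, Line West 240/402 = 59.7% → Line West
Line 2 wins each shift group but Line West wins overall — the comparison reverses. Line 2's units skew toward day shift, which has a lower base rate.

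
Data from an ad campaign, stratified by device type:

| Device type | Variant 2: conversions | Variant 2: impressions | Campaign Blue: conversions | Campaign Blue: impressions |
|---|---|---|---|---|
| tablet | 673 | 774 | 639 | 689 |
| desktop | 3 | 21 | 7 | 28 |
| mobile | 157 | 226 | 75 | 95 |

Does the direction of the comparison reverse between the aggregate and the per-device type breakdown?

Tablet: Variant 2 673/774 = 87.0%, Campaign Blue 639/689 = 92.7% → Campaign Blue
Desktop: Variant 2 3/21 = 14.3%, Campaign Blue 7/28 = 25.0% → Campaign Blue
Mobile: Variant 2 157/226 = 69.5%, Campaign Blue 75/95 = 78.9% → Campaign Blue
Overall: Variant 2 833/1021 = 81.6%, Campaign Blue 721/812 = 88.8% → Campaign Blue
Campaign Blue wins overall and in every device group — no reversal.

No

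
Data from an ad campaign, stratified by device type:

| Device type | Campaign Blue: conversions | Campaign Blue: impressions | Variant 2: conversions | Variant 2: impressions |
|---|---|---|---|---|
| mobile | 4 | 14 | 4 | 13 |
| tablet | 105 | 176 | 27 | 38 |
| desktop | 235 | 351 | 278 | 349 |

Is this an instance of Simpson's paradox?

Mobile: Campaign Blue 4/14 = 28.6%, Variant 2 4/13 = 30.8% → Variant 2
Tablet: Campaign Blue 105/176 = 59.7%, Variant 2 27/38 = 71.1% → Variant 2
Desktop: Campaign Blue 235/351 = 67.0%, Variant 2 278/349 = 79.7% → Variant 2
Overall: Campaign Blue 344/541 = 63.6%, Variant 2 309/400 = 77.2% → Variant 2
Variant 2 wins overall and in every device group — no reversal.

No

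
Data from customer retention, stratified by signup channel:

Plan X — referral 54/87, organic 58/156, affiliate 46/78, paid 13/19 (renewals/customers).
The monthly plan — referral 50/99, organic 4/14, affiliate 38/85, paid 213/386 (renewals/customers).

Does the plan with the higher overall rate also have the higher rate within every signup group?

Referral: Plan X 54/87 = 62.1%, the monthly plan 50/99 = 50.5% → Plan X
Organic: Plan X 58/156 = 37.2%, the monthly plan 4/14 = 28.6% → Plan X
Affiliate: Plan X 46/78 = 59.0%, the monthly plan 38/85 = 44.7% → Plan X
Paid: Plan X 13/19 = 68.4%, the monthly plan 213/386 = 55.2% → Plan X
Overall: Plan X 171/340 = 50.3%, the monthly plan 305/584 = 52.2% → the monthly plan
Plan X wins each signup group but the monthly plan wins overall — the comparison reverses. Plan X's customers skew toward organic, which has a lower base rate.

No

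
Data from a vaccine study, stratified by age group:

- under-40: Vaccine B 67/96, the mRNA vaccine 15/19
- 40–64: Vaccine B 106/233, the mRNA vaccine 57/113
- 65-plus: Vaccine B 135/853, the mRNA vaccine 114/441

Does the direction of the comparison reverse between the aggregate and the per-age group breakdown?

No

Under-40: Vaccine B 67/96 = 69.8%, the mRNA vaccine 15/19 = 78.9% → the mRNA vaccine
40–64: Vaccine B 106/233 = 45.5%, the mRNA vaccine 57/113 = 50.4% → the mRNA vaccine
65-plus: Vaccine B 135/853 = 15.8%, the mRNA vaccine 114/441 = 25.9% → the mRNA vaccine
Overall: Vaccine B 308/1182 = 26.1%, the mRNA vaccine 186/573 = 32.5% → the mRNA vaccine
The mRNA vaccine wins overall and in every age group — no reversal.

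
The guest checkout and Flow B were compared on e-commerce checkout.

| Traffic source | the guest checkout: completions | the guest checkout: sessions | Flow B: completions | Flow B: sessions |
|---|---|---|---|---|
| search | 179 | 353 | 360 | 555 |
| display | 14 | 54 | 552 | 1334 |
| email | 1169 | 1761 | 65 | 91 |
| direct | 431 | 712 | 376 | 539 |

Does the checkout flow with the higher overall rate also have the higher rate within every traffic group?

No

Search: the guest checkout 179/353 = 50.7%, Flow B 360/555 = 64.9% → Flow B
Display: the guest checkout 14/54 = 25.9%, Flow B 552/1334 = 41.4% → Flow B
Email: the guest checkout 1169/1761 = 66.4%, Flow B 65/91 = 71.4% → Flow B
Direct: the guest checkout 431/712 = 60.5%, Flow B 376/539 = 69.8% → Flow B
Overall: the guest checkout 1793/2880 = 62.3%, Flow B 1353/2519 = 53.7% → the guest checkout
Flow B wins each traffic group but the guest checkout wins overall — the comparison reverses. Flow B's sessions skew toward display, which has a lower base rate.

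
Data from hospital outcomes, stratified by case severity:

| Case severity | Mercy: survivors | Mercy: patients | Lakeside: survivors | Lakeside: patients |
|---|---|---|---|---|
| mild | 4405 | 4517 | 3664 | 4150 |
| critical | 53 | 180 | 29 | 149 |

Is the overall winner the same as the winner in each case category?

Yes

Mild: Mercy 4405/4517 = 97.5%, Lakeside 3664/4150 = 88.3% → Mercy
Critical: Mercy 53/180 = 29.4%, Lakeside 29/149 = 19.5% → Mercy
Overall: Mercy 4458/4697 = 94.9%, Lakeside 3693/4299 = 85.9% → Mercy
Mercy wins overall and in every case group — no reversal.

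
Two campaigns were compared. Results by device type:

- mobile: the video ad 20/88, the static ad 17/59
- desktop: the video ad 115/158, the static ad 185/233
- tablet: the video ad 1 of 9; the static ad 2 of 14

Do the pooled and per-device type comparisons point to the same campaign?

Yes

Mobile: the video ad 20/88 = 22.7%, the static ad 17/59 = 28.8% → the static ad
Desktop: the video ad 115/158 = 72.8%, the static ad 185/233 = 79.4% → the static ad
Tablet: the video ad 1/9 = 11.1%, the static ad 2/14 = 14.3% → the static ad
Overall: the video ad 136/255 = 53.3%, the static ad 204/306 = 66.7% → the static ad
The static ad wins overall and in every device group — no reversal.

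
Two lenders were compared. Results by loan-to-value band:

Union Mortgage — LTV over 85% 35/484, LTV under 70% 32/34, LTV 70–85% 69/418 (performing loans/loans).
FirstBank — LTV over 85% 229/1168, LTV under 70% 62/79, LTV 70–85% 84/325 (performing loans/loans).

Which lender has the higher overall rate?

FirstBank

LTV over 85%: Union Mortgage 35/484 = 7.2%, FirstBank 229/1168 = 19.6% → FirstBank
LTV under 70%: Union Mortgage 32/34 = 94.1%, FirstBank 62/79 = 78.5% → Union Mortgage
LTV 70–85%: Union Mortgage 69/418 = 16.5%, FirstBank 84/325 = 25.8% → FirstBank
Overall: Union Mortgage 136/936 = 14.5%, FirstBank 375/1572 = 23.9% → FirstBank
(Neither sweeps every loan-to-value group, but FirstBank has the higher pooled rate.)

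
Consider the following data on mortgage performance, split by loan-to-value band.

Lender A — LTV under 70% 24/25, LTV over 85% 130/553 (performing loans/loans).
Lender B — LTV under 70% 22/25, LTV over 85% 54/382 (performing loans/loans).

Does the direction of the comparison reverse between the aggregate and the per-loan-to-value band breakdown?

LTV under 70%: Lender A 24/25 = 96.0%, Lender B 22/25 = 88.0% → Lender A
LTV over 85%: Lender A 130/553 = 23.5%, Lender B 54/382 = 14.1% → Lender A
Overall: Lender A 154/578 = 26.6%, Lender B 76/407 = 18.7% → Lender A
Lender A wins overall and in every loan-to-value group — no reversal.

No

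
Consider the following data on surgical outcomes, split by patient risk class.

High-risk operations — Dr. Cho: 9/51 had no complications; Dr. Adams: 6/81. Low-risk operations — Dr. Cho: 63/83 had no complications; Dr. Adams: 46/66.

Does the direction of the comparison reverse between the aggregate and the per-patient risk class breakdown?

High-risk: Dr. Cho 9/51 = 17.6%, Dr. Adams 6/81 = 7.4% → Dr. Cho
Low-risk: Dr. Cho 63/83 = 75.9%, Dr. Adams 46/66 = 69.7% → Dr. Cho
Overall: Dr. Cho 72/134 = 53.7%, Dr. Adams 52/147 = 35.4% → Dr. Cho
Dr. Cho wins overall and in every patient risk group — no reversal.

No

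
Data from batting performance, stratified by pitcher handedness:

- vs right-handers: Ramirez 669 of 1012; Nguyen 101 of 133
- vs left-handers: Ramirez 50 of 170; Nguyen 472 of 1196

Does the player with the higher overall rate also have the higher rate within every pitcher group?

No

Vs right-handers: Ramirez 669/1012 = 66.1%, Nguyen 101/133 = 75.9% → Nguyen
Vs left-handers: Ramirez 50/170 = 29.4%, Nguyen 472/1196 = 39.5% → Nguyen
Overall: Ramirez 719/1182 = 60.8%, Nguyen 573/1329 = 43.1% → Ramirez
Nguyen wins each pitcher group but Ramirez wins overall — the comparison reverses. Nguyen's at-bats skew toward vs left-handers, which has a lower base rate.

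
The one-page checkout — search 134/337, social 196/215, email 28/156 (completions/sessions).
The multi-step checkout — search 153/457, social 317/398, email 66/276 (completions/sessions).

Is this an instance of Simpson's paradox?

No

Search: the one-page checkout 134/337 = 39.8%, the multi-step checkout 153/457 = 33.5% → the one-page checkout
Social: the one-page checkout 196/215 = 91.2%, the multi-step checkout 317/398 = 79.6% → the one-page checkout
Email: the one-page checkout 28/156 = 17.9%, the multi-step checkout 66/276 = 23.9% → the multi-step checkout
Overall: the one-page checkout 358/708 = 50.6%, the multi-step checkout 536/1131 = 47.4% → the one-page checkout
Neither sweeps: the one-page checkout wins 2 of 3 groups, the multi-step checkout wins 1. The one-page checkout wins overall but not every group — no Simpson reversal.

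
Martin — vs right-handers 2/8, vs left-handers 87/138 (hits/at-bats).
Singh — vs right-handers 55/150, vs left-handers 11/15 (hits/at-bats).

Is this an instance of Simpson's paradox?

Yes

Vs right-handers: Martin 2/8 = 25.0%, Singh 55/150 = 36.7% → Singh
Vs left-handers: Martin 87/138 = 63.0%, Singh 11/15 = 73.3% → Singh
Overall: Martin 89/146 = 61.0%, Singh 66/165 = 40.0% → Martin
Singh wins each pitcher group but Martin wins overall — the comparison reverses. Singh's at-bats skew toward vs right-handers, which has a lower base rate.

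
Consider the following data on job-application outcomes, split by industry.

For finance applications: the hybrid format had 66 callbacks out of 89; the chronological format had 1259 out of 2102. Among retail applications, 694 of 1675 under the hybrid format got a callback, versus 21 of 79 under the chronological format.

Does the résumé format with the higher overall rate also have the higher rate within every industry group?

Finance: the hybrid format 66/89 = 74.2%, the chronological format 1259/2102 = 59.9% → the hybrid format
Retail: the hybrid format 694/1675 = 41.4%, the chronological format 21/79 = 26.6% → the hybrid format
Overall: the hybrid format 760/1764 = 43.1%, the chronological format 1280/2181 = 58.7% → the chronological format
The hybrid format wins each industry group but the chronological format wins overall — the comparison reverses. The hybrid format's applications skew toward retail, which has a lower base rate.

No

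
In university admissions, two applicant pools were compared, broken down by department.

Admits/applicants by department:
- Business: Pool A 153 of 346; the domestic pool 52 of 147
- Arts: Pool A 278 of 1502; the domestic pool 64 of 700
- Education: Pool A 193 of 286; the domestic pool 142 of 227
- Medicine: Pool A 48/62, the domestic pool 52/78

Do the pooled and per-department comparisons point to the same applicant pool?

Business: Pool A 153/346 = 44.2%, the domestic pool 52/147 = 35.4% → Pool A
Arts: Pool A 278/1502 = 18.5%, the domestic pool 64/700 = 9.1% → Pool A
Education: Pool A 193/286 = 67.5%, the domestic pool 142/227 = 62.6% → Pool A
Medicine: Pool A 48/62 = 77.4%, the domestic pool 52/78 = 66.7% → Pool A
Overall: Pool A 672/2196 = 30.6%, the domestic pool 310/1152 = 26.9% → Pool A
Pool A wins overall and in every department group — no reversal.

Yes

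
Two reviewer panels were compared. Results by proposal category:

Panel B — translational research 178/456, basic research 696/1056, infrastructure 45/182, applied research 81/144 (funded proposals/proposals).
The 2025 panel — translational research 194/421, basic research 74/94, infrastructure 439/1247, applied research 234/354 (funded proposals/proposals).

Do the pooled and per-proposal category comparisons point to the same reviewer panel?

Translational research: Panel B 178/456 = 39.0%, the 2025 panel 194/421 = 46.1% → the 2025 panel
Basic research: Panel B 696/1056 = 65.9%, the 2025 panel 74/94 = 78.7% → the 2025 panel
Infrastructure: Panel B 45/182 = 24.7%, the 2025 panel 439/1247 = 35.2% → the 2025 panel
Applied research: Panel B 81/144 = 56.2%, the 2025 panel 234/354 = 66.1% → the 2025 panel
Overall: Panel B 1000/1838 = 54.4%, the 2025 panel 941/2116 = 44.5% → Panel B
The 2025 panel wins each proposal group but Panel B wins overall — the comparison reverses. The 2025 panel's proposals skew toward infrastructure, which has a lower base rate.

No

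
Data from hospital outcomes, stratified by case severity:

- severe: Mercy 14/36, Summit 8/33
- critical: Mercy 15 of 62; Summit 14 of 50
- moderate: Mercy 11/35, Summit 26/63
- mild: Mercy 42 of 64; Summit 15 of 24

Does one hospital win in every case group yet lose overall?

Severe: Mercy 14/36 = 38.9%, Summit 8/33 = 24.2% → Mercy
Critical: Mercy 15/62 = 24.2%, Summit 14/50 = 28.0% → Summit
Moderate: Mercy 11/35 = 31.4%, Summit 26/63 = 41.3% → Summit
Mild: Mercy 42/64 = 65.6%, Summit 15/24 = 62.5% → Mercy
Overall: Mercy 82/197 = 41.6%, Summit 63/170 = 37.1% → Mercy
Neither sweeps: Mercy wins 2 of 4 groups, Summit wins 2. Mercy wins overall but not every group — no Simpson reversal.

No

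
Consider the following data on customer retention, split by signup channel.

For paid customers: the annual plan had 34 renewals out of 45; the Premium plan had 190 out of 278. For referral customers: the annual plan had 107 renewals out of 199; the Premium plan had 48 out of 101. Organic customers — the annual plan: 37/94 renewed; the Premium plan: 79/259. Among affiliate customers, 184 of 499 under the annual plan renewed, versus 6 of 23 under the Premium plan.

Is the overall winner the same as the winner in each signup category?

Paid: the annual plan 34/45 = 75.6%, the Premium plan 190/278 = 68.3% → the annual plan
Referral: the annual plan 107/199 = 53.8%, the Premium plan 48/101 = 47.5% → the annual plan
Organic: the annual plan 37/94 = 39.4%, the Premium plan 79/259 = 30.5% → the annual plan
Affiliate: the annual plan 184/499 = 36.9%, the Premium plan 6/23 = 26.1% → the annual plan
Overall: the annual plan 362/837 = 43.2%, the Premium plan 323/661 = 48.9% → the Premium plan
The annual plan wins each signup group but the Premium plan wins overall — the comparison reverses. The annual plan's customers skew toward affiliate, which has a lower base rate.

No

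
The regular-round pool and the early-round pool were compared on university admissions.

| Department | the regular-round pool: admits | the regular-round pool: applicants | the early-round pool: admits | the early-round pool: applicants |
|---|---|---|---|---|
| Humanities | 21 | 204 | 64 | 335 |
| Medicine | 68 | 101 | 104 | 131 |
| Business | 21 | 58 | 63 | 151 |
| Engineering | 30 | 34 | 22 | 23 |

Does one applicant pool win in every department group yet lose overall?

Humanities: the regular-round pool 21/204 = 10.3%, the early-round pool 64/335 = 19.1% → the early-round pool
Medicine: the regular-round pool 68/101 = 67.3%, the early-round pool 104/131 = 79.4% → the early-round pool
Business: the regular-round pool 21/58 = 36.2%, the early-round pool 63/151 = 41.7% → the early-round pool
Engineering: the regular-round pool 30/34 = 88.2%, the early-round pool 22/23 = 95.7% → the early-round pool
Overall: the regular-round pool 140/397 = 35.3%, the early-round pool 253/640 = 39.5% → the early-round pool
The early-round pool wins overall and in every department group — no reversal.

No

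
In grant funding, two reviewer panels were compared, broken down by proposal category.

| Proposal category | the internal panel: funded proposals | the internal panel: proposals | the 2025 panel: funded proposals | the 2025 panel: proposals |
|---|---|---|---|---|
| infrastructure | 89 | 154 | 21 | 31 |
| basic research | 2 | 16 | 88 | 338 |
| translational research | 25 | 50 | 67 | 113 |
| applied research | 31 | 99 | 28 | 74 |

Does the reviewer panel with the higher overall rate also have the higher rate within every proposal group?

No

Infrastructure: the internal panel 89/154 = 57.8%, the 2025 panel 21/31 = 67.7% → the 2025 panel
Basic research: the internal panel 2/16 = 12.5%, the 2025 panel 88/338 = 26.0% → the 2025 panel
Translational research: the internal panel 25/50 = 50.0%, the 2025 panel 67/113 = 59.3% → the 2025 panel
Applied research: the internal panel 31/99 = 31.3%, the 2025 panel 28/74 = 37.8% → the 2025 panel
Overall: the internal panel 147/319 = 46.1%, the 2025 panel 204/556 = 36.7% → the internal panel
The 2025 panel wins each proposal group but the internal panel wins overall — the comparison reverses. The 2025 panel's proposals skew toward basic research, which has a lower base rate.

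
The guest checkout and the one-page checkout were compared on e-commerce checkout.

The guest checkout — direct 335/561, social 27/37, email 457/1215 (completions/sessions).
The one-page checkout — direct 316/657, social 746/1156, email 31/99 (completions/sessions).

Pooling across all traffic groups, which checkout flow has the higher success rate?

the one-page checkout

Direct: the guest checkout 335/561 = 59.7%, the one-page checkout 316/657 = 48.1% → the guest checkout
Social: the guest checkout 27/37 = 73.0%, the one-page checkout 746/1156 = 64.5% → the guest checkout
Email: the guest checkout 457/1215 = 37.6%, the one-page checkout 31/99 = 31.3% → the guest checkout
Overall: the guest checkout 819/1813 = 45.2%, the one-page checkout 1093/1912 = 57.2% → the one-page checkout
(The guest checkout wins every traffic group but the one-page checkout wins overall — the guest checkout's sessions skew toward the low-rate email group.)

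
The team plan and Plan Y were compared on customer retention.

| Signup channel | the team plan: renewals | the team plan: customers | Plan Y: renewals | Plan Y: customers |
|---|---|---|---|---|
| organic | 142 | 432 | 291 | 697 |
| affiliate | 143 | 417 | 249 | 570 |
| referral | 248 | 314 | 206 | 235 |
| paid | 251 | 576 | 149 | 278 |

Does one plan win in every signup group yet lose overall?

Organic: the team plan 142/432 = 32.9%, Plan Y 291/697 = 41.8% → Plan Y
Affiliate: the team plan 143/417 = 34.3%, Plan Y 249/570 = 43.7% → Plan Y
Referral: the team plan 248/314 = 79.0%, Plan Y 206/235 = 87.7% → Plan Y
Paid: the team plan 251/576 = 43.6%, Plan Y 149/278 = 53.6% → Plan Y
Overall: the team plan 784/1739 = 45.1%, Plan Y 895/1780 = 50.3% → Plan Y
Plan Y wins overall and in every signup group — no reversal.

No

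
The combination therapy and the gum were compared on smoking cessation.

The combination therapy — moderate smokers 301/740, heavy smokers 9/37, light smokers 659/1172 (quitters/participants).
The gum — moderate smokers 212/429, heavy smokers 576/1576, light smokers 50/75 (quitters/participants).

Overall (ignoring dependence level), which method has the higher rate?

Moderate smokers: the combination therapy 301/740 = 40.7%, the gum 212/429 = 49.4% → the gum
Heavy smokers: the combination therapy 9/37 = 24.3%, the gum 576/1576 = 36.5% → the gum
Light smokers: the combination therapy 659/1172 = 56.2%, the gum 50/75 = 66.7% → the gum
Overall: the combination therapy 969/1949 = 49.7%, the gum 838/2080 = 40.3% → the combination therapy
(The gum wins every dependence group but the combination therapy wins overall — the gum's participants skew toward the low-rate heavy smokers group.)

the combination therapy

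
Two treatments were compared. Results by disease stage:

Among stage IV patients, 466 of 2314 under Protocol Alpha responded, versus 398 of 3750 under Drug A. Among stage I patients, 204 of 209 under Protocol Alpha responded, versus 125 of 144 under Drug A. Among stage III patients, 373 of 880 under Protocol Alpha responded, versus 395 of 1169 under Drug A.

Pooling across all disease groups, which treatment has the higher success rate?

Stage IV: Protocol Alpha 466/2314 = 20.1%, Drug A 398/3750 = 10.6% → Protocol Alpha
Stage I: Protocol Alpha 204/209 = 97.6%, Drug A 125/144 = 86.8% → Protocol Alpha
Stage III: Protocol Alpha 373/880 = 42.4%, Drug A 395/1169 = 33.8% → Protocol Alpha
Overall: Protocol Alpha 1043/3403 = 30.6%, Drug A 918/5063 = 18.1% → Protocol Alpha

Protocol Alpha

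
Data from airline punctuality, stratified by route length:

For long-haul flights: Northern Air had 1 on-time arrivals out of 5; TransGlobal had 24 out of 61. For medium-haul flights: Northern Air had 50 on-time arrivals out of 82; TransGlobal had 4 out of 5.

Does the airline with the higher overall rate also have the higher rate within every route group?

No

Long-haul: Northern Air 1/5 = 20.0%, TransGlobal 24/61 = 39.3% → TransGlobal
Medium-haul: Northern Air 50/82 = 61.0%, TransGlobal 4/5 = 80.0% → TransGlobal
Overall: Northern Air 51/87 = 58.6%, TransGlobal 28/66 = 42.4% → Northern Air
TransGlobal wins each route group but Northern Air wins overall — the comparison reverses. TransGlobal's flights skew toward long-haul, which has a lower base rate.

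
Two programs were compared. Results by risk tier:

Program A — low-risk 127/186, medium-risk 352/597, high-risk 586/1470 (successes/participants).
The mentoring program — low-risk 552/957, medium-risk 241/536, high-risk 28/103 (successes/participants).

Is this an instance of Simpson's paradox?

Yes

Low-risk: Program A 127/186 = 68.3%, the mentoring program 552/957 = 57.7% → Program A
Medium-risk: Program A 352/597 = 59.0%, the mentoring program 241/536 = 45.0% → Program A
High-risk: Program A 586/1470 = 39.9%, the mentoring program 28/103 = 27.2% → Program A
Overall: Program A 1065/2253 = 47.3%, the mentoring program 821/1596 = 51.4% → the mentoring program
Program A wins each risk group but the mentoring program wins overall — the comparison reverses. Program A's participants skew toward high-risk, which has a lower base rate.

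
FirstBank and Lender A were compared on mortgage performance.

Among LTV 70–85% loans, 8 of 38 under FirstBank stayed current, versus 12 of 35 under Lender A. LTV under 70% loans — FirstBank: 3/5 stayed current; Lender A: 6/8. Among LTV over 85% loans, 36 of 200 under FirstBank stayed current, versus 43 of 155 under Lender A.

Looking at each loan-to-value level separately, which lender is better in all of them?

Lender A

LTV 70–85%: FirstBank 8/38 = 21.1%, Lender A 12/35 = 34.3% → Lender A
LTV under 70%: FirstBank 3/5 = 60.0%, Lender A 6/8 = 75.0% → Lender A
LTV over 85%: FirstBank 36/200 = 18.0%, Lender A 43/155 = 27.7% → Lender A
Lender A has the higher rate in all 3 groups.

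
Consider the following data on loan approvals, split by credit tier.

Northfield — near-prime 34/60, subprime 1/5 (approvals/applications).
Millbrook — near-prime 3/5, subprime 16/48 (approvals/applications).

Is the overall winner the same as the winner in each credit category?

Near-prime: Northfield 34/60 = 56.7%, Millbrook 3/5 = 60.0% → Millbrook
Subprime: Northfield 1/5 = 20.0%, Millbrook 16/48 = 33.3% → Millbrook
Overall: Northfield 35/65 = 53.8%, Millbrook 19/53 = 35.8% → Northfield
Millbrook wins each credit group but Northfield wins overall — the comparison reverses. Millbrook's applications skew toward subprime, which has a lower base rate.

No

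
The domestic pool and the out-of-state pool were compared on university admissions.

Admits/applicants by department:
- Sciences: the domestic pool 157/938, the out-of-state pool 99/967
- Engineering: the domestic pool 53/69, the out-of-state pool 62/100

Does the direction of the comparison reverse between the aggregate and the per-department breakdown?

No

Sciences: the domestic pool 157/938 = 16.7%, the out-of-state pool 99/967 = 10.2% → the domestic pool
Engineering: the domestic pool 53/69 = 76.8%, the out-of-state pool 62/100 = 62.0% → the domestic pool
Overall: the domestic pool 210/1007 = 20.9%, the out-of-state pool 161/1067 = 15.1% → the domestic pool
The domestic pool wins overall and in every department group — no reversal.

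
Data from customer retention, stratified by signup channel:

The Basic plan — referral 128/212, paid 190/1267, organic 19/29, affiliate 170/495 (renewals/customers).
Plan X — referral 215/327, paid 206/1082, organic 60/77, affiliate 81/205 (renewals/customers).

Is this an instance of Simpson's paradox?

Referral: the Basic plan 128/212 = 60.4%, Plan X 215/327 = 65.7% → Plan X
Paid: the Basic plan 190/1267 = 15.0%, Plan X 206/1082 = 19.0% → Plan X
Organic: the Basic plan 19/29 = 65.5%, Plan X 60/77 = 77.9% → Plan X
Affiliate: the Basic plan 170/495 = 34.3%, Plan X 81/205 = 39.5% → Plan X
Overall: the Basic plan 507/2003 = 25.3%, Plan X 562/1691 = 33.2% → Plan X
Plan X wins overall and in every signup group — no reversal.

No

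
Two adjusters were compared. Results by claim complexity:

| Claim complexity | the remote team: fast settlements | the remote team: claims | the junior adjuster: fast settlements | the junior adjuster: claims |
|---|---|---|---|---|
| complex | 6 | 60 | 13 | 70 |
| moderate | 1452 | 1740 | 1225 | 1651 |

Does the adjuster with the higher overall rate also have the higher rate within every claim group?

No

Complex: the remote team 6/60 = 10.0%, the junior adjuster 13/70 = 18.6% → the junior adjuster
Moderate: the remote team 1452/1740 = 83.4%, the junior adjuster 1225/1651 = 74.2% → the remote team
Overall: the remote team 1458/1800 = 81.0%, the junior adjuster 1238/1721 = 71.9% → the remote team
Neither sweeps: the remote team wins 1 of 2 groups, the junior adjuster wins 1. The remote team wins overall but not every group — no Simpson reversal.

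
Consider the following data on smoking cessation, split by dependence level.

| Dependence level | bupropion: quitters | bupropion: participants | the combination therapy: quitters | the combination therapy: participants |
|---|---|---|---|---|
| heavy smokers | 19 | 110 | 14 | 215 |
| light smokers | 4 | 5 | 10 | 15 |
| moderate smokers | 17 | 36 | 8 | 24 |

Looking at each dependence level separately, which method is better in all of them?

bupropion

Heavy smokers: bupropion 19/110 = 17.3%, the combination therapy 14/215 = 6.5% → bupropion
Light smokers: bupropion 4/5 = 80.0%, the combination therapy 10/15 = 66.7% → bupropion
Moderate smokers: bupropion 17/36 = 47.2%, the combination therapy 8/24 = 33.3% → bupropion
Bupropion has the higher rate in all 3 groups.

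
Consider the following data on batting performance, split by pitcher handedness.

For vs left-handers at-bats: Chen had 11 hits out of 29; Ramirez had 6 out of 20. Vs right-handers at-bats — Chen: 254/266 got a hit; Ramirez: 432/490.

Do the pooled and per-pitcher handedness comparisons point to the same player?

Yes

Vs left-handers: Chen 11/29 = 37.9%, Ramirez 6/20 = 30.0% → Chen
Vs right-handers: Chen 254/266 = 95.5%, Ramirez 432/490 = 88.2% → Chen
Overall: Chen 265/295 = 89.8%, Ramirez 438/510 = 85.9% → Chen
Chen wins overall and in every pitcher group — no reversal.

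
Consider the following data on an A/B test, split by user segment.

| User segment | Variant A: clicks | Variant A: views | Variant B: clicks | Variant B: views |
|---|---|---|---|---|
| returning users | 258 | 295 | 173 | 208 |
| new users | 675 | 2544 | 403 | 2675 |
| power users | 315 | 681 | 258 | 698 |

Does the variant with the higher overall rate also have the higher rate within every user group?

Returning users: Variant A 258/295 = 87.5%, Variant B 173/208 = 83.2% → Variant A
New users: Variant A 675/2544 = 26.5%, Variant B 403/2675 = 15.1% → Variant A
Power users: Variant A 315/681 = 46.3%, Variant B 258/698 = 37.0% → Variant A
Overall: Variant A 1248/3520 = 35.5%, Variant B 834/3581 = 23.3% → Variant A
Variant A wins overall and in every user group — no reversal.

Yes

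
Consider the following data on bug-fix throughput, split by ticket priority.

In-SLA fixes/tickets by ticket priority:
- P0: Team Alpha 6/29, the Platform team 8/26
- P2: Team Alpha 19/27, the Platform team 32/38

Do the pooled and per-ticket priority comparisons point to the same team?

P0: Team Alpha 6/29 = 20.7%, the Platform team 8/26 = 30.8% → the Platform team
P2: Team Alpha 19/27 = 70.4%, the Platform team 32/38 = 84.2% → the Platform team
Overall: Team Alpha 25/56 = 44.6%, the Platform team 40/64 = 62.5% → the Platform team
The Platform team wins overall and in every ticket group — no reversal.

Yes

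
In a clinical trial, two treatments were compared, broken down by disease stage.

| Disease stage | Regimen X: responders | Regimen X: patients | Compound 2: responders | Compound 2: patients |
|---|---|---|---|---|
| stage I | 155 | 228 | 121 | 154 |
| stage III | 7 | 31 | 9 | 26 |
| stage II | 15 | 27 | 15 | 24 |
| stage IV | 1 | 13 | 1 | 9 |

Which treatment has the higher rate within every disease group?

Stage I: Regimen X 155/228 = 68.0%, Compound 2 121/154 = 78.6% → Compound 2
Stage III: Regimen X 7/31 = 22.6%, Compound 2 9/26 = 34.6% → Compound 2
Stage II: Regimen X 15/27 = 55.6%, Compound 2 15/24 = 62.5% → Compound 2
Stage IV: Regimen X 1/13 = 7.7%, Compound 2 1/9 = 11.1% → Compound 2
Compound 2 has the higher rate in all 4 groups.

Compound 2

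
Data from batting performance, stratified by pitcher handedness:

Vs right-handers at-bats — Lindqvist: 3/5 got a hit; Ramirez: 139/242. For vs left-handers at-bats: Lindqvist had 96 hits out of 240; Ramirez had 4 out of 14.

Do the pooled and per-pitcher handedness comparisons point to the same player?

Vs right-handers: Lindqvist 3/5 = 60.0%, Ramirez 139/242 = 57.4% → Lindqvist
Vs left-handers: Lindqvist 96/240 = 40.0%, Ramirez 4/14 = 28.6% → Lindqvist
Overall: Lindqvist 99/245 = 40.4%, Ramirez 143/256 = 55.9% → Ramirez
Lindqvist wins each pitcher group but Ramirez wins overall — the comparison reverses. Lindqvist's at-bats skew toward vs left-handers, which has a lower base rate.

No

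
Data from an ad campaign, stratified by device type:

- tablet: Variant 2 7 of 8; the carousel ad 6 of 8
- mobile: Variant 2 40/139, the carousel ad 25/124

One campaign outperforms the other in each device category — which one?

Tablet: Variant 2 7/8 = 87.5%, the carousel ad 6/8 = 75.0% → Variant 2
Mobile: Variant 2 40/139 = 28.8%, the carousel ad 25/124 = 20.2% → Variant 2
Variant 2 has the higher rate in both groups.

Variant 2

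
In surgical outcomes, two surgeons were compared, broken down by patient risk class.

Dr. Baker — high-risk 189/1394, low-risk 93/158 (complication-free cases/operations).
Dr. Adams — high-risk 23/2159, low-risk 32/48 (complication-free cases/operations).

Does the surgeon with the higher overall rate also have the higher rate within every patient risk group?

No

High-risk: Dr. Baker 189/1394 = 13.6%, Dr. Adams 23/2159 = 1.1% → Dr. Baker
Low-risk: Dr. Baker 93/158 = 58.9%, Dr. Adams 32/48 = 66.7% → Dr. Adams
Overall: Dr. Baker 282/1552 = 18.2%, Dr. Adams 55/2207 = 2.5% → Dr. Baker
Neither sweeps: Dr. Baker wins 1 of 2 groups, Dr. Adams wins 1. Dr. Baker wins overall but not every group — no Simpson reversal.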